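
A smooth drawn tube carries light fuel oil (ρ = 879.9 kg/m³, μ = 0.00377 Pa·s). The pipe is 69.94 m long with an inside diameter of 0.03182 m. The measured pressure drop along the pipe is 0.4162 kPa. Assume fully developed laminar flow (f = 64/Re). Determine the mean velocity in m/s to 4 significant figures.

For laminar flow, f = 64/Re with Re = ρVD/μ, so Darcy-Weisbach reduces to ΔP = 32μLV/D². Solving for V: V = ΔP·D²/(32μL) = 416.2·(0.03182)²/(32·0.00377·69.94) = 0.04994 m/s.
Check: Re = ρVD/μ = 879.9·0.04994·0.03182/0.00377 = 370.9 < 2300, so the laminar assumption holds.

V ≈ 0.04994 m/s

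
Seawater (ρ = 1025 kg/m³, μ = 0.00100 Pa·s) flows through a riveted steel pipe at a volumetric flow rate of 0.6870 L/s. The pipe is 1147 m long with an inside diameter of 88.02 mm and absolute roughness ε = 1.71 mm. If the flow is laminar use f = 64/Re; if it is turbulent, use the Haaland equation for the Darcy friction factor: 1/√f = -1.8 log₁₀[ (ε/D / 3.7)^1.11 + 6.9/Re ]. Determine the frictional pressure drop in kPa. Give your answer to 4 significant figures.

ΔP ≈ 4.411 kPa

Q = 0.6870 L/s = 0.6870/1000 = 0.000687 m³/s.
Cross-sectional area A = πD²/4 = π(0.08802)²/4 = 0.006085 m²; mean velocity V = Q/A = 0.000687/0.006085 = 0.1129 m/s.
Reynolds number Re = ρVD/μ = 1025 · 0.1129 · 0.08802 / 0.001 = 1.019e+04.
Re > 4000 → turbulent. Relative roughness ε/D = 0.00171/0.08802 = 0.0194. Haaland: 1/√f = -1.8 log₁₀[(0.0194/3.7)^1.11 + 6.9/1.019e+04] = -1.8 log₁₀[0.00295 + 0.000677] = 4.393, so f = 0.05181.
Darcy-Weisbach: ΔP = f(L/D)(ρV²/2) = 0.05181·(1147/0.08802)·(1025·0.1129²/2) = 0.05181·1.303e+04·6.533 = 4411 Pa.
ΔP = 4411 Pa = 4.411 kPa.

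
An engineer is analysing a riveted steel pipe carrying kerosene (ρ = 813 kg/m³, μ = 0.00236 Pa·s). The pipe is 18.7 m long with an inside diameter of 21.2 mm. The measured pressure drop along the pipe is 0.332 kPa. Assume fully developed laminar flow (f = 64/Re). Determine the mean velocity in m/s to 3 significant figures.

V ≈ 0.106 m/s

For laminar flow, f = 64/Re with Re = ρVD/μ, so Darcy-Weisbach reduces to ΔP = 32μLV/D². Solving for V: V = ΔP·D²/(32μL) = 332·(0.0212)²/(32·0.00236·18.7) = 0.1057 m/s.
Check: Re = ρVD/μ = 813·0.1057·0.0212/0.00236 = 771.7 < 2300, so the laminar assumption holds.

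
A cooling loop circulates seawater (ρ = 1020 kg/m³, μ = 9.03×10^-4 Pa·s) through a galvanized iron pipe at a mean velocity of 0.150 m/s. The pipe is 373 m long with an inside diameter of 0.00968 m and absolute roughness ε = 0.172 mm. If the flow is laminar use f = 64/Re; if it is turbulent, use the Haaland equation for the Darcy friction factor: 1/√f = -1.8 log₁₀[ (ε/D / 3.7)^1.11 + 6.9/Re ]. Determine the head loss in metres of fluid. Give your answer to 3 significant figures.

h_f ≈ 1.72 m

Reynolds number Re = ρVD/μ = 1020 · 0.15 · 0.00968 / 0.000903 = 1640.
Re < 2300 → laminar flow, so f = 64/Re = 64/1640 = 0.03902 (the turbulent correlation is not needed).
Darcy-Weisbach: ΔP = f(L/D)(ρV²/2) = 0.03902·(373/0.00968)·(1020·0.15²/2) = 0.03902·3.853e+04·11.47 = 1.725e+04 Pa.
Head loss h_f = ΔP/(ρg) = 1.725e+04/(1020·9.81) = 1.72 m.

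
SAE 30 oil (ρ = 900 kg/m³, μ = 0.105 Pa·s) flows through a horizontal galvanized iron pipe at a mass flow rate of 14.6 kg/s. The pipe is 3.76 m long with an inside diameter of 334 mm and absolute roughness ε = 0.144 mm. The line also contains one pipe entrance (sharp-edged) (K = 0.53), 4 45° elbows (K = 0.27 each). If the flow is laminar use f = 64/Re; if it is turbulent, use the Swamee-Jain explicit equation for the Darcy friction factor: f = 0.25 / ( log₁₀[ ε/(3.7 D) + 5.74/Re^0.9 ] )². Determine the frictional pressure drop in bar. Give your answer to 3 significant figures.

A = πD²/4 = π(0.334)²/4 = 0.08762 m²; mean velocity V = ṁ/(ρA) = 14.6/(900 · 0.08762) = 0.1852 m/s.
Reynolds number Re = ρVD/μ = 900 · 0.1852 · 0.334 / 0.105 = 530.1.
Re < 2300 → laminar flow, so f = 64/Re = 64/530.1 = 0.1207 (the turbulent correlation is not needed).
Total minor-loss coefficient ΣK = 1·0.53 + 4·0.27 = 1.61.
ΔP = [f·L/D + ΣK]·(ρV²/2) = [0.1207·3.76/0.334 + 1.61]·(900·0.1852²/2) = [1.359 + 1.61]·15.43 = 45.8 Pa.
ΔP = 45.8 Pa = 4.58×10^-4 bar.

ΔP ≈ 4.58×10^-4 bar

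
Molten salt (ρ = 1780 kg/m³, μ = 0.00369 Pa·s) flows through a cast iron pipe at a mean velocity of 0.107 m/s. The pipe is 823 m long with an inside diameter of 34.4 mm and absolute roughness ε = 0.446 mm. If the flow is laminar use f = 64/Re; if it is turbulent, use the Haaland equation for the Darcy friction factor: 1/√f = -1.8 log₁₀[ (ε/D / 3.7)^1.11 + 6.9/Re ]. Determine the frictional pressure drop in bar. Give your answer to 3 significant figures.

ΔP ≈ 0.0879 bar

Reynolds number Re = ρVD/μ = 1780 · 0.107 · 0.0344 / 0.00369 = 1776.
Re < 2300 → laminar flow, so f = 64/Re = 64/1776 = 0.03604 (the turbulent correlation is not needed).
Darcy-Weisbach: ΔP = f(L/D)(ρV²/2) = 0.03604·(823/0.0344)·(1780·0.107²/2) = 0.03604·2.392e+04·10.19 = 8787 Pa.
ΔP = 8787 Pa = 0.0879 bar.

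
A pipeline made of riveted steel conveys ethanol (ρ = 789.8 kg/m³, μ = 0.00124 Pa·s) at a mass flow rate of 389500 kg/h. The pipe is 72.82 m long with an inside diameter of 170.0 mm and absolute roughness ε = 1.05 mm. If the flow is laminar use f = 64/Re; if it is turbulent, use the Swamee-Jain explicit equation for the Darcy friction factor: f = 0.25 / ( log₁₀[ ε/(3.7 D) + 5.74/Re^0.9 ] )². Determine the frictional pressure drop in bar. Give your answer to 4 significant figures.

ΔP ≈ 2.009 bar

ṁ = 389500 kg/h = 389500/3600 = 108.2 kg/s.
A = πD²/4 = π(0.17)²/4 = 0.0227 m²; mean velocity V = ṁ/(ρA) = 108.2/(789.8 · 0.0227) = 6.035 m/s.
Reynolds number Re = ρVD/μ = 789.8 · 6.035 · 0.17 / 0.00124 = 6.535e+05.
Re > 4000 → turbulent. Relative roughness ε/D = 0.00105/0.17 = 0.00618. Swamee-Jain: f = 0.25/(log₁₀[0.00618/3.7 + 5.74/6.535e+05^0.9])² = 0.25/(log₁₀[0.00167 + 3.35e-05])² = 0.25/(-2.769)² = 0.03261.
Darcy-Weisbach: ΔP = f(L/D)(ρV²/2) = 0.03261·(72.82/0.17)·(789.8·6.035²/2) = 0.03261·428.4·1.438e+04 = 2.009e+05 Pa.
ΔP = 2.009e+05 Pa = 2.009 bar.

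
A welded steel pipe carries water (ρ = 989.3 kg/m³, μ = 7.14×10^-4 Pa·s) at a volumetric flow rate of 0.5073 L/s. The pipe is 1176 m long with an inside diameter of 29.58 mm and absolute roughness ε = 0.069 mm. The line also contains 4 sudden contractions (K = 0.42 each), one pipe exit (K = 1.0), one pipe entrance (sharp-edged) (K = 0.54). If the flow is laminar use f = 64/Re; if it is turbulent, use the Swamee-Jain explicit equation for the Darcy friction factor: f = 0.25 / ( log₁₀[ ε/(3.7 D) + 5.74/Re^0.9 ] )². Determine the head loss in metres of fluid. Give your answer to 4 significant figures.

h_f ≈ 32.15 m

Q = 0.5073 L/s = 0.5073/1000 = 0.0005073 m³/s.
Cross-sectional area A = πD²/4 = π(0.02958)²/4 = 0.0006872 m²; mean velocity V = Q/A = 0.0005073/0.0006872 = 0.7382 m/s.
Reynolds number Re = ρVD/μ = 989.3 · 0.7382 · 0.02958 / 0.000714 = 3.026e+04.
Re > 4000 → turbulent. Relative roughness ε/D = 6.9e-05/0.02958 = 0.00233. Swamee-Jain: f = 0.25/(log₁₀[0.00233/3.7 + 5.74/3.026e+04^0.9])² = 0.25/(log₁₀[0.00063 + 0.000532])² = 0.25/(-2.935)² = 0.02903.
Total minor-loss coefficient ΣK = 4·0.42 + 1·1 + 1·0.54 = 3.22.
ΔP = [f·L/D + ΣK]·(ρV²/2) = [0.02903·1176/0.02958 + 3.22]·(989.3·0.7382²/2) = [1154 + 3.22]·269.6 = 3.12e+05 Pa.
Head loss h_f = ΔP/(ρg) = 3.12e+05/(989.3·9.81) = 32.15 m.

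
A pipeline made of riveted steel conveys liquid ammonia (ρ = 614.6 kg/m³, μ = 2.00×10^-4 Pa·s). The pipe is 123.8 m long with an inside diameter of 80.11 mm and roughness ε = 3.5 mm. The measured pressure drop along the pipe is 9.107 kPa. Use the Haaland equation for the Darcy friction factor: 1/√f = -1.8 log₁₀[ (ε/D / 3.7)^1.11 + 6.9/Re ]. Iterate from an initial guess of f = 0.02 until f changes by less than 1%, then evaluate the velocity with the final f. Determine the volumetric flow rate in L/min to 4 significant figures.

Rearranging Darcy-Weisbach: V = √(2·ΔP·D/(f·L·ρ)). With ε/D = 0.0035/0.08011 = 0.0437, iterate starting from f = 0.02:
  f = 0.02 → V = √(2·9107·0.08011/(0.02·123.8·614.6)) = 0.9792 m/s; Re = ρVD/μ = 2.411e+05; f → 0.06751
  f = 0.06751 → V = 0.533 m/s; Re = 1.312e+05; f → 0.0676
Converged (Δf/f < 1%). With the final f = 0.0676: V = √(2·9107·0.08011/(0.0676·123.8·614.6)) = 0.5326 m/s.
Q = V·A = 0.5326·(π/4·0.08011²) = 0.002685 m³/s = 161.1 L/min.

Q ≈ 161.1 L/min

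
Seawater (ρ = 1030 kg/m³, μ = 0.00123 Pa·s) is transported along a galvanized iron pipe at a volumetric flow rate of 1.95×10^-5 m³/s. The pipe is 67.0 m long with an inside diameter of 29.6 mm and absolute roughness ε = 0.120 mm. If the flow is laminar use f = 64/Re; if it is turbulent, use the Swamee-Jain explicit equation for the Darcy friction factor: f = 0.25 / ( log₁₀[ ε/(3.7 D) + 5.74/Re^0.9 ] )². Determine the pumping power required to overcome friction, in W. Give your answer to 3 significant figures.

Cross-sectional area A = πD²/4 = π(0.0296)²/4 = 0.0006881 m²; mean velocity V = Q/A = 1.95e-05/0.0006881 = 0.02834 m/s.
Reynolds number Re = ρVD/μ = 1030 · 0.02834 · 0.0296 / 0.00123 = 702.4.
Re < 2300 → laminar flow, so f = 64/Re = 64/702.4 = 0.09112 (the turbulent correlation is not needed).
Darcy-Weisbach: ΔP = f(L/D)(ρV²/2) = 0.09112·(67/0.0296)·(1030·0.02834²/2) = 0.09112·2264·0.4136 = 85.29 Pa.
Pumping power P = QΔP = 1.95e-05·85.29 = 0.001663 W = 0.00166 W.

P ≈ 0.00166 W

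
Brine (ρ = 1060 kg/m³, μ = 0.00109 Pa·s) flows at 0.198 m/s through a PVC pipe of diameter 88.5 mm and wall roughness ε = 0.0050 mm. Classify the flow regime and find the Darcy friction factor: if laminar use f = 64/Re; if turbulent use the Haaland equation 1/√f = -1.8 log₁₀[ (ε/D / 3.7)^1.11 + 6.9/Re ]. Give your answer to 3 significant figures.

Re = ρVD/μ = 1060·0.198·0.0885/0.00109 = 1.704e+04.
Re > 4000 → turbulent. ε/D = 5e-06/0.0885 = 5.65e-05; Haaland: 1/√f = -1.8 log₁₀[4.51e-06 + 0.000405] = 6.098, so f = 0.02689.

f ≈ 0.0269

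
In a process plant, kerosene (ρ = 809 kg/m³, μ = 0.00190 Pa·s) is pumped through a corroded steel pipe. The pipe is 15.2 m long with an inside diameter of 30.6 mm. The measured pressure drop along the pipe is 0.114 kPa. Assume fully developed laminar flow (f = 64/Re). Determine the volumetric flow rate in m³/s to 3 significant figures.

For laminar flow, f = 64/Re with Re = ρVD/μ, so Darcy-Weisbach reduces to ΔP = 32μLV/D². Solving for V: V = ΔP·D²/(32μL) = 114·(0.0306)²/(32·0.0019·15.2) = 0.1155 m/s.
Check: Re = ρVD/μ = 809·0.1155·0.0306/0.0019 = 1505 < 2300, so the laminar assumption holds.
Q = V·A = 0.1155·(π/4·0.0306²) = 8.494e-05 m³/s = 8.49×10^-5 m³/s.

Q ≈ 8.49×10^-5 m³/s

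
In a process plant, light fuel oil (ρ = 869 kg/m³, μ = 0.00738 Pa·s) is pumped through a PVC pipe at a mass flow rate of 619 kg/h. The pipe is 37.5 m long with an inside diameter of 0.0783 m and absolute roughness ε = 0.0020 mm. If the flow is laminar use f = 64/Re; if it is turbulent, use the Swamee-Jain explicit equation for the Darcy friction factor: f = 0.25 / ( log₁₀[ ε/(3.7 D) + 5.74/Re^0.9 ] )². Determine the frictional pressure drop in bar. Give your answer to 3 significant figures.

ΔP ≈ 5.94×10^-4 bar

ṁ = 619 kg/h = 619/3600 = 0.1719 kg/s.
A = πD²/4 = π(0.0783)²/4 = 0.004815 m²; mean velocity V = ṁ/(ρA) = 0.1719/(869 · 0.004815) = 0.04109 m/s.
Reynolds number Re = ρVD/μ = 869 · 0.04109 · 0.0783 / 0.00738 = 378.9.
Re < 2300 → laminar flow, so f = 64/Re = 64/378.9 = 0.1689 (the turbulent correlation is not needed).
Darcy-Weisbach: ΔP = f(L/D)(ρV²/2) = 0.1689·(37.5/0.0783)·(869·0.04109²/2) = 0.1689·478.9·0.7337 = 59.36 Pa.
ΔP = 59.36 Pa = 5.94×10^-4 bar.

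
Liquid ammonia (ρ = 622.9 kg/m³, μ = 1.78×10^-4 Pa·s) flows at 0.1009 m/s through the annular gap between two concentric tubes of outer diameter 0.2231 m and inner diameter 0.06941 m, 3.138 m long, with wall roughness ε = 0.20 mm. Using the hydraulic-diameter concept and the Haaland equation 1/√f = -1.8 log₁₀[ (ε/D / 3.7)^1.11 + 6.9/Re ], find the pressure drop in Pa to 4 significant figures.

ΔP ≈ 1.574 Pa

Hydraulic diameter D_h = 4A/P = D_o - D_i = 0.2231 - 0.06941 = 0.1537 m.
Re = ρVD_h/μ = 622.9·0.1009·0.1537/0.000178 = 5.427e+04.
ε/D_h = 0.0002/0.1537 = 0.0013; Haaland gives 1/√f = -1.8 log₁₀[0.000147+0.000127] = 6.413, so f = 0.02432.
ΔP = f(L/D_h)(ρV²/2) = 0.02432·3.138/0.1537·3.171 = 1.574 Pa.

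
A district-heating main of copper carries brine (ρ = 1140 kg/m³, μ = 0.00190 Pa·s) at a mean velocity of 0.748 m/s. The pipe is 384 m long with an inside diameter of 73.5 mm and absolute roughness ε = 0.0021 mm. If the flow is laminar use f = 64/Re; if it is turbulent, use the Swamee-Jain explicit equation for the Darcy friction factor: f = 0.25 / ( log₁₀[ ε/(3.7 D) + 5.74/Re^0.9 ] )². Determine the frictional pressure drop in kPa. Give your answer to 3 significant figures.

ΔP ≈ 38.2 kPa

Reynolds number Re = ρVD/μ = 1140 · 0.748 · 0.0735 / 0.0019 = 3.299e+04.
Re > 4000 → turbulent. Relative roughness ε/D = 2.1e-06/0.0735 = 2.86e-05. Swamee-Jain: f = 0.25/(log₁₀[2.86e-05/3.7 + 5.74/3.299e+04^0.9])² = 0.25/(log₁₀[7.72e-06 + 0.000492])² = 0.25/(-3.301)² = 0.02295.
Darcy-Weisbach: ΔP = f(L/D)(ρV²/2) = 0.02295·(384/0.0735)·(1140·0.748²/2) = 0.02295·5224·318.9 = 3.823e+04 Pa.
ΔP = 3.823e+04 Pa = 38.2 kPa.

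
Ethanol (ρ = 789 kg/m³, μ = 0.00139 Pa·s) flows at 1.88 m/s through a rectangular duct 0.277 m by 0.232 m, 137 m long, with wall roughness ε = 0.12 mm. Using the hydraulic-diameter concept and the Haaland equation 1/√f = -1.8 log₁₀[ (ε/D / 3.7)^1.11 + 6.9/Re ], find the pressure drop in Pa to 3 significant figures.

Hydraulic diameter D_h = 4A/P = 4·(0.277·0.232)/(2·(0.277+0.232)) = 0.2571/1.018 = 0.2525 m.
Re = ρVD_h/μ = 789·1.88·0.2525/0.00139 = 2.695e+05.
ε/D_h = 0.00012/0.2525 = 0.000475; Haaland gives 1/√f = -1.8 log₁₀[4.79e-05+2.56e-05] = 7.44, so f = 0.01806.
ΔP = f(L/D_h)(ρV²/2) = 0.01806·137/0.2525·1394 = 1.367e+04 Pa.

ΔP ≈ 13700 Pa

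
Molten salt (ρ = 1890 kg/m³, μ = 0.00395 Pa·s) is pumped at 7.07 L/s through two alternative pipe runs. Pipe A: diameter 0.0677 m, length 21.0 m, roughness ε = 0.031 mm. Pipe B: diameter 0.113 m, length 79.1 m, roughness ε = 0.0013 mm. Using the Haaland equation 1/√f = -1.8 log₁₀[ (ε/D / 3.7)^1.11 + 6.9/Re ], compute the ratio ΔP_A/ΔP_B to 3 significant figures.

Pipe A: V = Q/A = 0.00707/0.0036 = 1.964 m/s; Re = 6.362e+04; ε/D = 0.000458; Haaland → f = 0.02125; ΔP_A = f(L/D)(ρV²/2) = 2.403e+04 Pa.
Pipe B: V = Q/A = 0.00707/0.01003 = 0.705 m/s; Re = 3.812e+04; ε/D = 1.15e-05; Haaland → f = 0.02206; ΔP_B = f(L/D)(ρV²/2) = 7253 Pa.
ΔP_A/ΔP_B = 2.403e+04/7253 = 3.31.

ΔP_A/ΔP_B ≈ 3.31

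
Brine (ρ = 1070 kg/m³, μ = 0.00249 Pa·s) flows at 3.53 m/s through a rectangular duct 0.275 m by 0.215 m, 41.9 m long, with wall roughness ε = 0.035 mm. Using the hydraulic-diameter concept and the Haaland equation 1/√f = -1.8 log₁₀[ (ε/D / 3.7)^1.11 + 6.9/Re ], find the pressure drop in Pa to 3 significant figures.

ΔP ≈ 17600 Pa

Hydraulic diameter D_h = 4A/P = 4·(0.275·0.215)/(2·(0.275+0.215)) = 0.2365/0.98 = 0.2413 m.
Re = ρVD_h/μ = 1070·3.53·0.2413/0.00249 = 3.661e+05.
ε/D_h = 3.5e-05/0.2413 = 0.000145; Haaland gives 1/√f = -1.8 log₁₀[1.28e-05+1.88e-05] = 8.098, so f = 0.01525.
ΔP = f(L/D_h)(ρV²/2) = 0.01525·41.9/0.2413·6667 = 1.765e+04 Pa.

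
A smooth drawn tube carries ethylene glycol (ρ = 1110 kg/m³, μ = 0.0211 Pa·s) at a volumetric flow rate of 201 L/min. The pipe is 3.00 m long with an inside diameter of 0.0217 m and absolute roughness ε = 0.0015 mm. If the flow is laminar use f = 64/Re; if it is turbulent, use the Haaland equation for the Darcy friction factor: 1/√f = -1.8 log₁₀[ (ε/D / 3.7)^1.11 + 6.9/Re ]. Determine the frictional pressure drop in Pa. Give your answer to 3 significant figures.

Q = 201 L/min = 201/60000 = 0.00335 m³/s.
Cross-sectional area A = πD²/4 = π(0.0217)²/4 = 0.0003698 m²; mean velocity V = Q/A = 0.00335/0.0003698 = 9.058 m/s.
Reynolds number Re = ρVD/μ = 1110 · 9.058 · 0.0217 / 0.0211 = 1.034e+04.
Re > 4000 → turbulent. Relative roughness ε/D = 1.5e-06/0.0217 = 6.91e-05. Haaland: 1/√f = -1.8 log₁₀[(6.91e-05/3.7)^1.11 + 6.9/1.034e+04] = -1.8 log₁₀[5.64e-06 + 0.000667] = 5.71, so f = 0.03067.
Darcy-Weisbach: ΔP = f(L/D)(ρV²/2) = 0.03067·(3/0.0217)·(1110·9.058²/2) = 0.03067·138.2·4.554e+04 = 1.931e+05 Pa.

ΔP ≈ 193000 Pa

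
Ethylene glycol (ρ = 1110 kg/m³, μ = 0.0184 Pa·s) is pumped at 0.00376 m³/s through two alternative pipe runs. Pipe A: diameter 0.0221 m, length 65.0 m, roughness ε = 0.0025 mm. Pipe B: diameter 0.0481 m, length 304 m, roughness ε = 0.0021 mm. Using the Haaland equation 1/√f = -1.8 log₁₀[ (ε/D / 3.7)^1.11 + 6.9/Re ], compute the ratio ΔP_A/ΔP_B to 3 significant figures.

Pipe A: V = Q/A = 0.00376/0.0003836 = 9.802 m/s; Re = 1.307e+04; ε/D = 0.000113; Haaland → f = 0.02887; ΔP_A = f(L/D)(ρV²/2) = 4.529e+06 Pa.
Pipe B: V = Q/A = 0.00376/0.001817 = 2.069 m/s; Re = 6004; ε/D = 4.37e-05; Haaland → f = 0.03575; ΔP_B = f(L/D)(ρV²/2) = 5.369e+05 Pa.
ΔP_A/ΔP_B = 4.529e+06/5.369e+05 = 8.43.

ΔP_A/ΔP_B ≈ 8.43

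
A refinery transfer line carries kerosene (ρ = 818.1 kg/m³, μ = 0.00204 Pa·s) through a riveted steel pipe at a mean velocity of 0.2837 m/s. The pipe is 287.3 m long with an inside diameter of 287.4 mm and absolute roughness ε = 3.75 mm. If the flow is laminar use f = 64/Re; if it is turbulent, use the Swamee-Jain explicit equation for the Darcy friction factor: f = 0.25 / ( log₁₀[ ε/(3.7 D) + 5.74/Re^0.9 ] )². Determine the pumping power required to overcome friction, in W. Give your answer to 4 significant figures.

P ≈ 26.39 W

Reynolds number Re = ρVD/μ = 818.1 · 0.2837 · 0.2874 / 0.00204 = 3.27e+04.
Re > 4000 → turbulent. Relative roughness ε/D = 0.00375/0.2874 = 0.013. Swamee-Jain: f = 0.25/(log₁₀[0.013/3.7 + 5.74/3.27e+04^0.9])² = 0.25/(log₁₀[0.00353 + 0.000496])² = 0.25/(-2.395)² = 0.04357.
Darcy-Weisbach: ΔP = f(L/D)(ρV²/2) = 0.04357·(287.3/0.2874)·(818.1·0.2837²/2) = 0.04357·999.7·32.92 = 1434 Pa.
Q = V·A = 0.2837·0.06487 = 0.0184 m³/s.
Pumping power P = QΔP = 0.0184·1434 = 26.389 W = 26.39 W.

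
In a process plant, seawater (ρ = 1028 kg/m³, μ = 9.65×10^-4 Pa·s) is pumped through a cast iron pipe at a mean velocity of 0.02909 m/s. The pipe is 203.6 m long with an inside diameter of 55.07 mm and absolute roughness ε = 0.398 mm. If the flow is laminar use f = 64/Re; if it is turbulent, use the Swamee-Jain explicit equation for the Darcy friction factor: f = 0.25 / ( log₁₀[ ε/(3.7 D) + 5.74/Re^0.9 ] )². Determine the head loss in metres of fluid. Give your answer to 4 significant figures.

Reynolds number Re = ρVD/μ = 1028 · 0.02909 · 0.05507 / 0.000965 = 1707.
Re < 2300 → laminar flow, so f = 64/Re = 64/1707 = 0.0375 (the turbulent correlation is not needed).
Darcy-Weisbach: ΔP = f(L/D)(ρV²/2) = 0.0375·(203.6/0.05507)·(1028·0.02909²/2) = 0.0375·3697·0.435 = 60.31 Pa.
Head loss h_f = ΔP/(ρg) = 60.31/(1028·9.81) = 0.005980 m.

h_f ≈ 0.005980 m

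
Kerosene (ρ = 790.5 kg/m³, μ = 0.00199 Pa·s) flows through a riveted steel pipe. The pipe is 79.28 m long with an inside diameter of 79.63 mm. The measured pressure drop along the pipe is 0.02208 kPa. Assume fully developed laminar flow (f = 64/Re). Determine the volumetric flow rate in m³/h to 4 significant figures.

For laminar flow, f = 64/Re with Re = ρVD/μ, so Darcy-Weisbach reduces to ΔP = 32μLV/D². Solving for V: V = ΔP·D²/(32μL) = 22.08·(0.07963)²/(32·0.00199·79.28) = 0.02773 m/s.
Check: Re = ρVD/μ = 790.5·0.02773·0.07963/0.00199 = 877.2 < 2300, so the laminar assumption holds.
Q = V·A = 0.02773·(π/4·0.07963²) = 0.0001381 m³/s = 0.4972 m³/h.

Q ≈ 0.4972 m³/h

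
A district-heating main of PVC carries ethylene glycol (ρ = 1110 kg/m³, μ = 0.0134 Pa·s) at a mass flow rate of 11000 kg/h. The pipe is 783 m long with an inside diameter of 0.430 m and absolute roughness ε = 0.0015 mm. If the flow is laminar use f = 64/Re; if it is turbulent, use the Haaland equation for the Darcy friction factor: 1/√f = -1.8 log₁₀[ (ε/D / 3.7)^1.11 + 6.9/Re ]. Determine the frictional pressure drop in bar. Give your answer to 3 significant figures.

ΔP ≈ 3.44×10^-4 bar

ṁ = 11000 kg/h = 11000/3600 = 3.056 kg/s.
A = πD²/4 = π(0.43)²/4 = 0.1452 m²; mean velocity V = ṁ/(ρA) = 3.056/(1110 · 0.1452) = 0.01896 m/s.
Reynolds number Re = ρVD/μ = 1110 · 0.01896 · 0.43 / 0.0134 = 675.2.
Re < 2300 → laminar flow, so f = 64/Re = 64/675.2 = 0.09479 (the turbulent correlation is not needed).
Darcy-Weisbach: ΔP = f(L/D)(ρV²/2) = 0.09479·(783/0.43)·(1110·0.01896²/2) = 0.09479·1821·0.1994 = 34.42 Pa.
ΔP = 34.42 Pa = 3.44×10^-4 bar.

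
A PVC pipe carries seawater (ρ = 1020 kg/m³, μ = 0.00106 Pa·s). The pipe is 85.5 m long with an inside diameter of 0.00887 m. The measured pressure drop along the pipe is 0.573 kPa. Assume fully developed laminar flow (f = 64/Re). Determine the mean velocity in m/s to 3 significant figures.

V ≈ 0.0155 m/s

For laminar flow, f = 64/Re with Re = ρVD/μ, so Darcy-Weisbach reduces to ΔP = 32μLV/D². Solving for V: V = ΔP·D²/(32μL) = 573·(0.00887)²/(32·0.00106·85.5) = 0.01554 m/s.
Check: Re = ρVD/μ = 1020·0.01554·0.00887/0.00106 = 132.7 < 2300, so the laminar assumption holds.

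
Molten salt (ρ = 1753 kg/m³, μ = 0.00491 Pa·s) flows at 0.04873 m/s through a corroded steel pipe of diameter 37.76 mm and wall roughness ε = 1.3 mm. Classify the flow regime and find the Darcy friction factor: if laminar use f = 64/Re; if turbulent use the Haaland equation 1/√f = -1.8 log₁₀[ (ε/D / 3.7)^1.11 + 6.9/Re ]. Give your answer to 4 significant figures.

f ≈ 0.09742

Re = ρVD/μ = 1753·0.04873·0.03776/0.00491 = 656.9.
Re < 2300 → laminar, so f = 64/Re = 0.09742 (roughness is irrelevant in laminar flow).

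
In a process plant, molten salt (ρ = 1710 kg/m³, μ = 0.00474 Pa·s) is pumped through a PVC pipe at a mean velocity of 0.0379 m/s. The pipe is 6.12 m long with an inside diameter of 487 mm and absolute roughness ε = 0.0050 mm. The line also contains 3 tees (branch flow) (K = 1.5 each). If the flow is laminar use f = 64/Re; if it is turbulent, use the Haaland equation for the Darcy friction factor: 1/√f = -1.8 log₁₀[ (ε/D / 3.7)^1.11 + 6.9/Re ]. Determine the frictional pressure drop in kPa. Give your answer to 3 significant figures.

ΔP ≈ 0.00606 kPa

Reynolds number Re = ρVD/μ = 1710 · 0.0379 · 0.487 / 0.00474 = 6659.
Re > 4000 → turbulent. Relative roughness ε/D = 5e-06/0.487 = 1.03e-05. Haaland: 1/√f = -1.8 log₁₀[(1.03e-05/3.7)^1.11 + 6.9/6659] = -1.8 log₁₀[6.79e-07 + 0.00104] = 5.372, so f = 0.03466.
Total minor-loss coefficient ΣK = 3·1.5 = 4.5.
ΔP = [f·L/D + ΣK]·(ρV²/2) = [0.03466·6.12/0.487 + 4.5]·(1710·0.0379²/2) = [0.4355 + 4.5]·1.228 = 6.061 Pa.
ΔP = 6.061 Pa = 0.00606 kPa.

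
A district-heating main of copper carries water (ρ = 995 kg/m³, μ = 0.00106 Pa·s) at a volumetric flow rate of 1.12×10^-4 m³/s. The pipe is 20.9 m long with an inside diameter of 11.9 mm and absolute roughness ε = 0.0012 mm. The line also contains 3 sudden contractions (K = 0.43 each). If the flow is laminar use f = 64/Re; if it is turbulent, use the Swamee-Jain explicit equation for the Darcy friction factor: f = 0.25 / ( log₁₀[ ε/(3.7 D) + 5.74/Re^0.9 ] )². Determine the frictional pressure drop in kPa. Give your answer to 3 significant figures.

ΔP ≈ 27.4 kPa

Cross-sectional area A = πD²/4 = π(0.0119)²/4 = 0.0001112 m²; mean velocity V = Q/A = 0.000112/0.0001112 = 1.007 m/s.
Reynolds number Re = ρVD/μ = 995 · 1.007 · 0.0119 / 0.00106 = 1.125e+04.
Re > 4000 → turbulent. Relative roughness ε/D = 1.2e-06/0.0119 = 0.000101. Swamee-Jain: f = 0.25/(log₁₀[0.000101/3.7 + 5.74/1.125e+04^0.9])² = 0.25/(log₁₀[2.73e-05 + 0.0013])² = 0.25/(-2.878)² = 0.03018.
Total minor-loss coefficient ΣK = 3·0.43 = 1.29.
ΔP = [f·L/D + ΣK]·(ρV²/2) = [0.03018·20.9/0.0119 + 1.29]·(995·1.007²/2) = [53.01 + 1.29]·504.5 = 2.739e+04 Pa.
ΔP = 2.739e+04 Pa = 27.4 kPa.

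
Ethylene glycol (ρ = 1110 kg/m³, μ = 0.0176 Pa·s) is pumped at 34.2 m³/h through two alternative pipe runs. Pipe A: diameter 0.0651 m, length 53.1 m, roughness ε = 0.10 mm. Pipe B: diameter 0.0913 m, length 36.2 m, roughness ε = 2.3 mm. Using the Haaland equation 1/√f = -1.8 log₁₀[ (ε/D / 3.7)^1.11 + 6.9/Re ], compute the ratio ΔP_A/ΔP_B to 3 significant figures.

ΔP_A/ΔP_B ≈ 4.42

Pipe A: V = Q/A = 0.0095/0.003329 = 2.854 m/s; Re = 1.172e+04; ε/D = 0.00154; Haaland → f = 0.03178; ΔP_A = f(L/D)(ρV²/2) = 1.172e+05 Pa.
Pipe B: V = Q/A = 0.0095/0.006547 = 1.451 m/s; Re = 8356; ε/D = 0.0252; Haaland → f = 0.05722; ΔP_B = f(L/D)(ρV²/2) = 2.651e+04 Pa.
ΔP_A/ΔP_B = 1.172e+05/2.651e+04 = 4.42.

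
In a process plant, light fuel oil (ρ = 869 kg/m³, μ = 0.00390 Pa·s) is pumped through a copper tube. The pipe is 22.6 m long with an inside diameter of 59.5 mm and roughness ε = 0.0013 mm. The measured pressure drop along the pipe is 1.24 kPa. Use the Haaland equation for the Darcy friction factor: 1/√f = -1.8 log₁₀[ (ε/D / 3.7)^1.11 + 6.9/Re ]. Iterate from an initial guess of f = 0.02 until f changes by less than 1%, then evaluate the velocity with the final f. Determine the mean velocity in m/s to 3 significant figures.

V ≈ 0.460 m/s

Rearranging Darcy-Weisbach: V = √(2·ΔP·D/(f·L·ρ)). With ε/D = 1.3e-06/0.0595 = 2.18e-05, iterate starting from f = 0.02:
  f = 0.02 → V = √(2·1240·0.0595/(0.02·22.6·869)) = 0.6129 m/s; Re = ρVD/μ = 8126; f → 0.03274
  f = 0.03274 → V = 0.479 m/s; Re = 6351; f → 0.03515
  f = 0.03515 → V = 0.4624 m/s; Re = 6130; f → 0.03551
  f = 0.03551 → V = 0.46 m/s; Re = 6098; f → 0.03557
Converged (Δf/f < 1%). With the final f = 0.03557: V = √(2·1240·0.0595/(0.03557·22.6·869)) = 0.4596 m/s.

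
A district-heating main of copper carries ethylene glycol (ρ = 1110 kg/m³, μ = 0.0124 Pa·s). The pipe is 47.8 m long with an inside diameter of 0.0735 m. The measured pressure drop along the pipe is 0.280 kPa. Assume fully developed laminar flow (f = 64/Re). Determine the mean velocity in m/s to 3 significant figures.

V ≈ 0.0798 m/s

For laminar flow, f = 64/Re with Re = ρVD/μ, so Darcy-Weisbach reduces to ΔP = 32μLV/D². Solving for V: V = ΔP·D²/(32μL) = 280·(0.0735)²/(32·0.0124·47.8) = 0.07975 m/s.
Check: Re = ρVD/μ = 1110·0.07975·0.0735/0.0124 = 524.7 < 2300, so the laminar assumption holds.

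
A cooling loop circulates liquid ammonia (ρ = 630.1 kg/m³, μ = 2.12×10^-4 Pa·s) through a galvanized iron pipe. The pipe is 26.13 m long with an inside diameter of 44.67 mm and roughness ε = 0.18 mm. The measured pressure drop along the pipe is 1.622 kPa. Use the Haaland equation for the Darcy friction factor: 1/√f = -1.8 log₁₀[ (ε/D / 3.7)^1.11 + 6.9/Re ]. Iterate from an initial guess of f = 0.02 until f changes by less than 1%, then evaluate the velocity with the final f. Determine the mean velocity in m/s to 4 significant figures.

V ≈ 0.5429 m/s

Rearranging Darcy-Weisbach: V = √(2·ΔP·D/(f·L·ρ)). With ε/D = 0.00018/0.04467 = 0.00403, iterate starting from f = 0.02:
  f = 0.02 → V = √(2·1622·0.04467/(0.02·26.13·630.1)) = 0.6634 m/s; Re = ρVD/μ = 8.807e+04; f → 0.02963
  f = 0.02963 → V = 0.545 m/s; Re = 7.236e+04; f → 0.02986
Converged (Δf/f < 1%). With the final f = 0.02986: V = √(2·1622·0.04467/(0.02986·26.13·630.1)) = 0.5429 m/s.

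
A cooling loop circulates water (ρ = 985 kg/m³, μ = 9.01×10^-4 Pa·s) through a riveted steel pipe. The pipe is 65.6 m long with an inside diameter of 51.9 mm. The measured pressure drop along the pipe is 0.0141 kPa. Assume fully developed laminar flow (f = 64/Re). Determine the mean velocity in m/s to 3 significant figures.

V ≈ 0.0201 m/s

For laminar flow, f = 64/Re with Re = ρVD/μ, so Darcy-Weisbach reduces to ΔP = 32μLV/D². Solving for V: V = ΔP·D²/(32μL) = 14.1·(0.0519)²/(32·0.000901·65.6) = 0.02008 m/s.
Check: Re = ρVD/μ = 985·0.02008·0.0519/0.000901 = 1139 < 2300, so the laminar assumption holds.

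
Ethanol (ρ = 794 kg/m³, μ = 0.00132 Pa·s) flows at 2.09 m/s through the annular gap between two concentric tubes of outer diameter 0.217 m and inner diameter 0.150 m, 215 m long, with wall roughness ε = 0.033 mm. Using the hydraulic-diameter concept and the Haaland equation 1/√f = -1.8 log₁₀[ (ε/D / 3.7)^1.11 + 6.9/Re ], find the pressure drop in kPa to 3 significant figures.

Hydraulic diameter D_h = 4A/P = D_o - D_i = 0.217 - 0.15 = 0.067 m.
Re = ρVD_h/μ = 794·2.09·0.067/0.00132 = 8.423e+04.
ε/D_h = 3.3e-05/0.067 = 0.000493; Haaland gives 1/√f = -1.8 log₁₀[4.99e-05+8.19e-05] = 6.984, so f = 0.0205.
ΔP = f(L/D_h)(ρV²/2) = 0.0205·215/0.067·1734 = 1.141e+05 Pa.
ΔP = 114 kPa.

ΔP ≈ 114 kPa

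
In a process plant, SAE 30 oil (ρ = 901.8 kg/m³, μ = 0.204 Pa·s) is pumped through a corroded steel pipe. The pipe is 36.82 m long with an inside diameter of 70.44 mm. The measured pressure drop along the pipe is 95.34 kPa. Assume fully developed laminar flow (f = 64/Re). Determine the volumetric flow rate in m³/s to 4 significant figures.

For laminar flow, f = 64/Re with Re = ρVD/μ, so Darcy-Weisbach reduces to ΔP = 32μLV/D². Solving for V: V = ΔP·D²/(32μL) = 9.534e+04·(0.07044)²/(32·0.204·36.82) = 1.968 m/s.
Check: Re = ρVD/μ = 901.8·1.968·0.07044/0.204 = 612.8 < 2300, so the laminar assumption holds.
Q = V·A = 1.968·(π/4·0.07044²) = 0.00767 m³/s = 0.007670 m³/s.

Q ≈ 0.007670 m³/s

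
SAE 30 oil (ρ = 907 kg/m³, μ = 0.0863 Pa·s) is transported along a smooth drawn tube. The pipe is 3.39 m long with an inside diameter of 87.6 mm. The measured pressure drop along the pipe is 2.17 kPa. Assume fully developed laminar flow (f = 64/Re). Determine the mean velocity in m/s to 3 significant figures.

V ≈ 1.78 m/s

For laminar flow, f = 64/Re with Re = ρVD/μ, so Darcy-Weisbach reduces to ΔP = 32μLV/D². Solving for V: V = ΔP·D²/(32μL) = 2170·(0.0876)²/(32·0.0863·3.39) = 1.779 m/s.
Check: Re = ρVD/μ = 907·1.779·0.0876/0.0863 = 1638 < 2300, so the laminar assumption holds.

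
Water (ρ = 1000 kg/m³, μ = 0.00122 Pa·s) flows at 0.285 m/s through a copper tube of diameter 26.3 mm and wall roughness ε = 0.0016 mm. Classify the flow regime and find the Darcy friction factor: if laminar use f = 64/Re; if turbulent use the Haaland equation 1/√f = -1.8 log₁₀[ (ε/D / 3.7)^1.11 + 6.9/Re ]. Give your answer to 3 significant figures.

Re = ρVD/μ = 1000·0.285·0.0263/0.00122 = 6144.
Re > 4000 → turbulent. ε/D = 1.6e-06/0.0263 = 6.08e-05; Haaland: 1/√f = -1.8 log₁₀[4.89e-06 + 0.00112] = 5.306, so f = 0.03552.

f ≈ 0.0355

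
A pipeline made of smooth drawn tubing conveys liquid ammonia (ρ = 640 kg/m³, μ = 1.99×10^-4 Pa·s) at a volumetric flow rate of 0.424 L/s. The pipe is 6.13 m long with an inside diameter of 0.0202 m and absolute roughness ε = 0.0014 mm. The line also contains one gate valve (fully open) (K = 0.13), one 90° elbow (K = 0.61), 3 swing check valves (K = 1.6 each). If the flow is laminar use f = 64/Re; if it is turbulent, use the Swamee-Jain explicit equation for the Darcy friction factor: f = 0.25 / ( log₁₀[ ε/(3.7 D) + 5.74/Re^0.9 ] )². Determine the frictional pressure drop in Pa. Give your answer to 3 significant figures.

ΔP ≈ 6300 Pa

Q = 0.424 L/s = 0.424/1000 = 0.000424 m³/s.
Cross-sectional area A = πD²/4 = π(0.0202)²/4 = 0.0003205 m²; mean velocity V = Q/A = 0.000424/0.0003205 = 1.323 m/s.
Reynolds number Re = ρVD/μ = 640 · 1.323 · 0.0202 / 0.000199 = 8.595e+04.
Re > 4000 → turbulent. Relative roughness ε/D = 1.4e-06/0.0202 = 6.93e-05. Swamee-Jain: f = 0.25/(log₁₀[6.93e-05/3.7 + 5.74/8.595e+04^0.9])² = 0.25/(log₁₀[1.87e-05 + 0.000208])² = 0.25/(-3.644)² = 0.01882.
Total minor-loss coefficient ΣK = 1·0.13 + 1·0.61 + 3·1.6 = 5.54.
ΔP = [f·L/D + ΣK]·(ρV²/2) = [0.01882·6.13/0.0202 + 5.54]·(640·1.323²/2) = [5.712 + 5.54]·560.1 = 6303 Pa.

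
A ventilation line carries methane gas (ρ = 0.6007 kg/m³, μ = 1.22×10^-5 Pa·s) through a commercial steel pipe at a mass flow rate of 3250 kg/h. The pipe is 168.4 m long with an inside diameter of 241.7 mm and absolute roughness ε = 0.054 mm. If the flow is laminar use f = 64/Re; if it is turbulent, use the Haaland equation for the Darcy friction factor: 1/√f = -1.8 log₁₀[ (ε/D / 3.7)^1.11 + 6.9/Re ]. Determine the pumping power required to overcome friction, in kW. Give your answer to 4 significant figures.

P ≈ 5.342 kW

ṁ = 3250 kg/h = 3250/3600 = 0.9028 kg/s.
A = πD²/4 = π(0.2417)²/4 = 0.04588 m²; mean velocity V = ṁ/(ρA) = 0.9028/(0.6007 · 0.04588) = 32.76 m/s.
Reynolds number Re = ρVD/μ = 0.6007 · 32.76 · 0.2417 / 1.22e-05 = 3.898e+05.
Re > 4000 → turbulent. Relative roughness ε/D = 5.4e-05/0.2417 = 0.000223. Haaland: 1/√f = -1.8 log₁₀[(0.000223/3.7)^1.11 + 6.9/3.898e+05] = -1.8 log₁₀[2.07e-05 + 1.77e-05] = 7.947, so f = 0.01583.
Darcy-Weisbach: ΔP = f(L/D)(ρV²/2) = 0.01583·(168.4/0.2417)·(0.6007·32.76²/2) = 0.01583·696.7·322.2 = 3555 Pa.
Q = ṁ/ρ = 0.9028/0.6007 = 1.503 m³/s.
Pumping power P = QΔP = 1.503·3555 = 5342.3 W = 5.342 kW.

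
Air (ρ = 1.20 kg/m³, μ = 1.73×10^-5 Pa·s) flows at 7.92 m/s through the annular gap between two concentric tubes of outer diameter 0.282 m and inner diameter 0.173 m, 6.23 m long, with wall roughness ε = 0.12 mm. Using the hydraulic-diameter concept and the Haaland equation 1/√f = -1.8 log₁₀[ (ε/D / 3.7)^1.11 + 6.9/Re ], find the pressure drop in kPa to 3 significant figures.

Hydraulic diameter D_h = 4A/P = D_o - D_i = 0.282 - 0.173 = 0.109 m.
Re = ρVD_h/μ = 1.2·7.92·0.109/1.73e-05 = 5.988e+04.
ε/D_h = 0.00012/0.109 = 0.0011; Haaland gives 1/√f = -1.8 log₁₀[0.000122+0.000115] = 6.525, so f = 0.02349.
ΔP = f(L/D_h)(ρV²/2) = 0.02349·6.23/0.109·37.64 = 50.52 Pa.
ΔP = 0.0505 kPa.

ΔP ≈ 0.0505 kPa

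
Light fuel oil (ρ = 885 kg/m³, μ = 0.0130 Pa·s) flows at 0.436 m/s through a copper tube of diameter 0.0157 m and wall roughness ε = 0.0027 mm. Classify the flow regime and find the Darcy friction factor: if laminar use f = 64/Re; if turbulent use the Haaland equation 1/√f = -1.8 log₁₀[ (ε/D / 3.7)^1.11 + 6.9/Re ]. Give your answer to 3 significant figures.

f ≈ 0.137

Re = ρVD/μ = 885·0.436·0.0157/0.013 = 466.
Re < 2300 → laminar, so f = 64/Re = 0.1373 (roughness is irrelevant in laminar flow).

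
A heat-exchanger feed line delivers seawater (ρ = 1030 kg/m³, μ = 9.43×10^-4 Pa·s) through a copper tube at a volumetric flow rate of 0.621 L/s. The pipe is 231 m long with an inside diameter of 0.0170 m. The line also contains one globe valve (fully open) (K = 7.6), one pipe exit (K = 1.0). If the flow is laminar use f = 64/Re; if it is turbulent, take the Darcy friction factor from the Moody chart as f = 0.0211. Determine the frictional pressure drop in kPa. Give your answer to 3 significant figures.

ΔP ≈ 1140 kPa

Q = 0.621 L/s = 0.621/1000 = 0.000621 m³/s.
Cross-sectional area A = πD²/4 = π(0.017)²/4 = 0.000227 m²; mean velocity V = Q/A = 0.000621/0.000227 = 2.736 m/s.
Reynolds number Re = ρVD/μ = 1030 · 2.736 · 0.017 / 0.000943 = 5.08e+04.
Re > 4000 → turbulent; use the Moody-chart value f = 0.0211.
Total minor-loss coefficient ΣK = 1·7.6 + 1·1 = 8.6.
ΔP = [f·L/D + ΣK]·(ρV²/2) = [0.0211·231/0.017 + 8.6]·(1030·2.736²/2) = [286.7 + 8.6]·3855 = 1.138e+06 Pa.
ΔP = 1.138e+06 Pa = 1140 kPa.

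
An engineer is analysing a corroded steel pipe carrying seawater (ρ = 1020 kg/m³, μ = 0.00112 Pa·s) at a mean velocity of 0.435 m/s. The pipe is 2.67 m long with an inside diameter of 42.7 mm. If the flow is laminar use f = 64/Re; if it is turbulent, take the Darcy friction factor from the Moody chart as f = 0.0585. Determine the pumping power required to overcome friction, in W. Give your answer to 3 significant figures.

P ≈ 0.220 W

Reynolds number Re = ρVD/μ = 1020 · 0.435 · 0.0427 / 0.00112 = 1.692e+04.
Re > 4000 → turbulent; use the Moody-chart value f = 0.0585.
Darcy-Weisbach: ΔP = f(L/D)(ρV²/2) = 0.0585·(2.67/0.0427)·(1020·0.435²/2) = 0.0585·62.53·96.5 = 353 Pa.
Q = V·A = 0.435·0.001432 = 0.0006229 m³/s.
Pumping power P = QΔP = 0.0006229·353 = 0.2199 W = 0.220 W.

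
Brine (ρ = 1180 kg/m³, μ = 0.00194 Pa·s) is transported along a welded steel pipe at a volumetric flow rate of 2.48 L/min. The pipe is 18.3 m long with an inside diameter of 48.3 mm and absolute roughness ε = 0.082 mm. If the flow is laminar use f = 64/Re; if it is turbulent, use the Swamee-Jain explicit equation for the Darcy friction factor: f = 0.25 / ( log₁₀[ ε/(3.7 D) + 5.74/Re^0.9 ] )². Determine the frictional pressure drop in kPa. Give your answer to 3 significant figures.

ΔP ≈ 0.0110 kPa

Q = 2.48 L/min = 2.48/60000 = 4.133e-05 m³/s.
Cross-sectional area A = πD²/4 = π(0.0483)²/4 = 0.001832 m²; mean velocity V = Q/A = 4.133e-05/0.001832 = 0.02256 m/s.
Reynolds number Re = ρVD/μ = 1180 · 0.02256 · 0.0483 / 0.00194 = 662.7.
Re < 2300 → laminar flow, so f = 64/Re = 64/662.7 = 0.09657 (the turbulent correlation is not needed).
Darcy-Weisbach: ΔP = f(L/D)(ρV²/2) = 0.09657·(18.3/0.0483)·(1180·0.02256²/2) = 0.09657·378.9·0.3003 = 10.99 Pa.
ΔP = 10.99 Pa = 0.0110 kPa.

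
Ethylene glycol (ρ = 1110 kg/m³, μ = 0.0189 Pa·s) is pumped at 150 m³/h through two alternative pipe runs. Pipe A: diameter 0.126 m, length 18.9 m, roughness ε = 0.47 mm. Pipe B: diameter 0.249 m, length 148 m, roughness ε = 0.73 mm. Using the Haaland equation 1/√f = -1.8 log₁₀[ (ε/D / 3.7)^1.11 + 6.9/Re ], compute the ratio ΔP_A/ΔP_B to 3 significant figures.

ΔP_A/ΔP_B ≈ 3.64

Pipe A: V = Q/A = 0.04167/0.01247 = 3.342 m/s; Re = 2.473e+04; ε/D = 0.00373; Haaland → f = 0.03162; ΔP_A = f(L/D)(ρV²/2) = 2.939e+04 Pa.
Pipe B: V = Q/A = 0.04167/0.0487 = 0.8557 m/s; Re = 1.251e+04; ε/D = 0.00293; Haaland → f = 0.0334; ΔP_B = f(L/D)(ρV²/2) = 8068 Pa.
ΔP_A/ΔP_B = 2.939e+04/8068 = 3.64.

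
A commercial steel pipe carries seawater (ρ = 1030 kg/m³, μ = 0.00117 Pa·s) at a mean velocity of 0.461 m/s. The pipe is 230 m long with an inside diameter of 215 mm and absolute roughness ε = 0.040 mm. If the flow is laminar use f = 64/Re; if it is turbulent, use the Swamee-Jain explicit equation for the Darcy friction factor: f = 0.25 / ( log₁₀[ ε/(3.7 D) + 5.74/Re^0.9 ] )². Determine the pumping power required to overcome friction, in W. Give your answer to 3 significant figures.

P ≈ 38.0 W

Reynolds number Re = ρVD/μ = 1030 · 0.461 · 0.215 / 0.00117 = 8.726e+04.
Re > 4000 → turbulent. Relative roughness ε/D = 4e-05/0.215 = 0.000186. Swamee-Jain: f = 0.25/(log₁₀[0.000186/3.7 + 5.74/8.726e+04^0.9])² = 0.25/(log₁₀[5.03e-05 + 0.000205])² = 0.25/(-3.593)² = 0.01937.
Darcy-Weisbach: ΔP = f(L/D)(ρV²/2) = 0.01937·(230/0.215)·(1030·0.461²/2) = 0.01937·1070·109.4 = 2268 Pa.
Q = V·A = 0.461·0.03631 = 0.01674 m³/s.
Pumping power P = QΔP = 0.01674·2268 = 37.96 W = 38.0 W.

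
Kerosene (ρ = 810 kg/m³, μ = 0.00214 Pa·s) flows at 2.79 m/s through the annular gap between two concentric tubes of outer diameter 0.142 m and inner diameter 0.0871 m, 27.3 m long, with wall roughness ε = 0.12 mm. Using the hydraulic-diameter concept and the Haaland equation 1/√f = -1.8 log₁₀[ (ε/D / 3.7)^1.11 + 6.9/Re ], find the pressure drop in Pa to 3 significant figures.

ΔP ≈ 41400 Pa

Hydraulic diameter D_h = 4A/P = D_o - D_i = 0.142 - 0.0871 = 0.0549 m.
Re = ρVD_h/μ = 810·2.79·0.0549/0.00214 = 5.798e+04.
ε/D_h = 0.00012/0.0549 = 0.00219; Haaland gives 1/√f = -1.8 log₁₀[0.000261+0.000119] = 6.157, so f = 0.02638.
ΔP = f(L/D_h)(ρV²/2) = 0.02638·27.3/0.0549·3153 = 4.136e+04 Pa.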